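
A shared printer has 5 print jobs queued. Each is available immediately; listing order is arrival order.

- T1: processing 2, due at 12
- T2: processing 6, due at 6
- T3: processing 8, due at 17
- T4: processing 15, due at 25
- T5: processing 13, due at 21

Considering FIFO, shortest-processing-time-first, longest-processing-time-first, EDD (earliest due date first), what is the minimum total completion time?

FIFO (arrival order): T1 T2 T3 T4 T5.
T1: 0→2
T2: 2→8
T3: 8→16
T4: 16→31
T5: 31→44
Sum = 2+8+16+31+44 = 101.
SPT (increasing processing time): T1 T2 T3 T5 T4.
T1: 0→2
T2: 2→8
T3: 8→16
T5: 16→29
T4: 29→44
Sum = 2+8+16+29+44 = 99.
LPT (decreasing processing time): T4 T5 T3 T2 T1.
T4: 0→15
T5: 15→28
T3: 28→36
T2: 36→42
T1: 42→44
Sum = 15+28+36+42+44 = 165.
EDD (increasing due date): T2 T1 T3 T5 T4.
T2: 0→6
T1: 6→8
T3: 8→16
T5: 16→29
T4: 29→44
Sum = 6+8+16+29+44 = 103.
FIFO 101, SPT 99, LPT 165, EDD 103 → minimum 99.

99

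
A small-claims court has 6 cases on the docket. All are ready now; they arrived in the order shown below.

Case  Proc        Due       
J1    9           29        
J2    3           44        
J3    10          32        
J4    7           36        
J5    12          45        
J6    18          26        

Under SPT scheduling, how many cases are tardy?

1

SPT (increasing processing time): J2 J4 J1 J3 J5 J6.
J2: 0→3, due 44, tardiness 0
J4: 3→10, due 36, tardiness 0
J1: 10→19, due 29, tardiness 0
J3: 19→29, due 32, tardiness 0
J5: 29→41, due 45, tardiness 0
J6: 41→59, due 26, tardiness 33
Late cases: 1.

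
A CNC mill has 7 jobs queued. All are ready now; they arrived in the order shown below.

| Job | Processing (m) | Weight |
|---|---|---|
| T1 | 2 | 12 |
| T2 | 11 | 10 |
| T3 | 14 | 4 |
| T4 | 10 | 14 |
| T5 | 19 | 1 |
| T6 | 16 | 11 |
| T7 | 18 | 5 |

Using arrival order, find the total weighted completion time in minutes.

2078

FIFO (arrival order): T1 T2 T3 T4 T5 T6 T7.
T1: finishes 2, weight 12, w·C = 24
T2: finishes 13, weight 10, w·C = 130
T3: finishes 27, weight 4, w·C = 108
T4: finishes 37, weight 14, w·C = 518
T5: finishes 56, weight 1, w·C = 56
T6: finishes 72, weight 11, w·C = 792
T7: finishes 90, weight 5, w·C = 450
Sum = 24+130+108+518+56+792+450 = 2078.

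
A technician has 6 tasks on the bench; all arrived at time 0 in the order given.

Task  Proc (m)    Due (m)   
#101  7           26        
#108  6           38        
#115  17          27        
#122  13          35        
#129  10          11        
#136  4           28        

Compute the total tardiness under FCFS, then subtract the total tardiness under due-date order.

FIFO (arrival order): #101 #108 #115 #122 #129 #136.
#101: 0→7, due 26, tardiness 0
#108: 7→13, due 38, tardiness 0
#115: 13→30, due 27, tardiness 3
#122: 30→43, due 35, tardiness 8
#129: 43→53, due 11, tardiness 42
#136: 53→57, due 28, tardiness 29
Sum = 0+0+3+8+42+29 = 82.
EDD (increasing due date): #129 #101 #115 #136 #122 #108.
#129: 0→10, due 11, tardiness 0
#101: 10→17, due 26, tardiness 0
#115: 17→34, due 27, tardiness 7
#136: 34→38, due 28, tardiness 10
#122: 38→51, due 35, tardiness 16
#108: 51→57, due 38, tardiness 19
Sum = 0+0+7+10+16+19 = 52.
Difference = 82 − 52 = 30.

30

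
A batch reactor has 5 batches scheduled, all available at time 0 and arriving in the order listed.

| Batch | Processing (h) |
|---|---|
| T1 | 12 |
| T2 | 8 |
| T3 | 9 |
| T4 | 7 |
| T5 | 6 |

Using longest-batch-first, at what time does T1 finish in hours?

12

LPT (decreasing processing time): T1 T3 T2 T4 T5.
T1: 0→12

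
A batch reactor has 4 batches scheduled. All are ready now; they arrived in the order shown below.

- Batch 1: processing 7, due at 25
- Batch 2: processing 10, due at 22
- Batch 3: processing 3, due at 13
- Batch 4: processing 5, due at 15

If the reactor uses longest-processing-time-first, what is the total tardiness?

19

LPT (decreasing processing time): Batch 2 Batch 1 Batch 4 Batch 3.
Batch 2: 0→10, due 22, tardiness 0
Batch 1: 10→17, due 25, tardiness 0
Batch 4: 17→22, due 15, tardiness 7
Batch 3: 22→25, due 13, tardiness 12
Sum = 0+0+7+12 = 19.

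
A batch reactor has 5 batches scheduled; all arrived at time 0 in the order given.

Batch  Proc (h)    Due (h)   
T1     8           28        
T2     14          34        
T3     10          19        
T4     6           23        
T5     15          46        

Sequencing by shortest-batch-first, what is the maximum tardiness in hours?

7

SPT (increasing processing time): T4 T1 T3 T2 T5.
T4: 0→6, due 23, tardiness 0
T1: 6→14, due 28, tardiness 0
T3: 14→24, due 19, tardiness 5
T2: 24→38, due 34, tardiness 4
T5: 38→53, due 46, tardiness 7
Maximum = 7.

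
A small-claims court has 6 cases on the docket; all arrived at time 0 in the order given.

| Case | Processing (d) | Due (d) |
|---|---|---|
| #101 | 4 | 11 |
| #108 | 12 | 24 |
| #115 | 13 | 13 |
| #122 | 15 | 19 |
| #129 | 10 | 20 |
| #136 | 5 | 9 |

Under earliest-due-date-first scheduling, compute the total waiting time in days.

120

EDD (increasing due date): #136 #101 #115 #122 #129 #108.
#136: waits 0, runs 0→5
#101: waits 5, runs 5→9
#115: waits 9, runs 9→22
#122: waits 22, runs 22→37
#129: waits 37, runs 37→47
#108: waits 47, runs 47→59
Sum = 0+5+9+22+37+47 = 120.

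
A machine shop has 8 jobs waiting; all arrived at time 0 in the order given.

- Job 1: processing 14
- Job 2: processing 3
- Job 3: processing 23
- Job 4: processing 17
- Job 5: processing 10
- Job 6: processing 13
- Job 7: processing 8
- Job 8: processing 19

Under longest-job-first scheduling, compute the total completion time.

LPT (decreasing processing time): Job 3 Job 8 Job 4 Job 1 Job 6 Job 5 Job 7 Job 2.
Job 3: 0→23
Job 8: 23→42
Job 4: 42→59
Job 1: 59→73
Job 6: 73→86
Job 5: 86→96
Job 7: 96→104
Job 2: 104→107
Sum = 23+42+59+73+86+96+104+107 = 590.

590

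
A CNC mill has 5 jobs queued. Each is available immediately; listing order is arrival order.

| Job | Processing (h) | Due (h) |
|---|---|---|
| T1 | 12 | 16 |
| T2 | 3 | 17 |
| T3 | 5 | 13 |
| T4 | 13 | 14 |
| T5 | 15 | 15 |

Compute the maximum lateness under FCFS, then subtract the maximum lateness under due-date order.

FIFO (arrival order): T1 T2 T3 T4 T5.
T1: 0→12, due 16, lateness -4
T2: 12→15, due 17, lateness -2
T3: 15→20, due 13, lateness 7
T4: 20→33, due 14, lateness 19
T5: 33→48, due 15, lateness 33
Maximum = 33.
EDD (increasing due date): T3 T4 T5 T1 T2.
T3: 0→5, due 13, lateness -8
T4: 5→18, due 14, lateness 4
T5: 18→33, due 15, lateness 18
T1: 33→45, due 16, lateness 29
T2: 45→48, due 17, lateness 31
Maximum = 31.
Difference = 33 − 31 = 2.

2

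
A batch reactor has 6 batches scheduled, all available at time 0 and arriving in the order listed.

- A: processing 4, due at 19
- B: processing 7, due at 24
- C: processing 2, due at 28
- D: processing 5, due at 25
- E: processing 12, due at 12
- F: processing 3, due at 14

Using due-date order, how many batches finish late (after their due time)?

4

EDD (increasing due date): E F A B D C.
E: 0→12, due 12, tardiness 0
F: 12→15, due 14, tardiness 1
A: 15→19, due 19, tardiness 0
B: 19→26, due 24, tardiness 2
D: 26→31, due 25, tardiness 6
C: 31→33, due 28, tardiness 5
Late batches: 4.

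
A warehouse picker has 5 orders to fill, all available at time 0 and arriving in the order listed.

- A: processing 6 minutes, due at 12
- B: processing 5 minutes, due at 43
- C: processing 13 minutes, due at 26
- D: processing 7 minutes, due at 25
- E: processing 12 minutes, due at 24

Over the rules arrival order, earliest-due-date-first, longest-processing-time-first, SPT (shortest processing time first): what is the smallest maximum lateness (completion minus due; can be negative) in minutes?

FIFO (arrival order): A B C D E.
A: 0→6, due 12, lateness -6
B: 6→11, due 43, lateness -32
C: 11→24, due 26, lateness -2
D: 24→31, due 25, lateness 6
E: 31→43, due 24, lateness 19
Maximum = 19.
EDD (increasing due date): A E D C B.
A: 0→6, due 12, lateness -6
E: 6→18, due 24, lateness -6
D: 18→25, due 25, lateness 0
C: 25→38, due 26, lateness 12
B: 38→43, due 43, lateness 0
Maximum = 12.
LPT (decreasing processing time): C E D A B.
C: 0→13, due 26, lateness -13
E: 13→25, due 24, lateness 1
D: 25→32, due 25, lateness 7
A: 32→38, due 12, lateness 26
B: 38→43, due 43, lateness 0
Maximum = 26.
SPT (increasing processing time): B A D E C.
B: 0→5, due 43, lateness -38
A: 5→11, due 12, lateness -1
D: 11→18, due 25, lateness -7
E: 18→30, due 24, lateness 6
C: 30→43, due 26, lateness 17
Maximum = 17.
FIFO 19, EDD 12, LPT 26, SPT 17 → minimum 12.

12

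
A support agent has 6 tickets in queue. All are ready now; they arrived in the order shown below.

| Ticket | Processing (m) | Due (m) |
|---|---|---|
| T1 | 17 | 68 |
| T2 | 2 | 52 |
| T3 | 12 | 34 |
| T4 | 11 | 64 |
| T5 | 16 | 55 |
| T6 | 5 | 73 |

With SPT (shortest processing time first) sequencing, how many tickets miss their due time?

0

SPT (increasing processing time): T2 T6 T4 T3 T5 T1.
T2: 0→2, due 52, tardiness 0
T6: 2→7, due 73, tardiness 0
T4: 7→18, due 64, tardiness 0
T3: 18→30, due 34, tardiness 0
T5: 30→46, due 55, tardiness 0
T1: 46→63, due 68, tardiness 0
Late tickets: 0.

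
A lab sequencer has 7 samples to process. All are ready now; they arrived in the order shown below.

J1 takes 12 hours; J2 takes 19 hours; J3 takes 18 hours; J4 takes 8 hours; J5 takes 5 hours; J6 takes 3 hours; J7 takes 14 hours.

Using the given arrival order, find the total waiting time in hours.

FIFO (arrival order): J1 J2 J3 J4 J5 J6 J7.
J1: waits 0, runs 0→12
J2: waits 12, runs 12→31
J3: waits 31, runs 31→49
J4: waits 49, runs 49→57
J5: waits 57, runs 57→62
J6: waits 62, runs 62→65
J7: waits 65, runs 65→79
Sum = 0+12+31+49+57+62+65 = 276.

276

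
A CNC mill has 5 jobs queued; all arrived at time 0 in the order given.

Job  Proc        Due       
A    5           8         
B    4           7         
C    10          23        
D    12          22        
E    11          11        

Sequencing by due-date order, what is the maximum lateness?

EDD (increasing due date): B A E D C.
B: 0→4, due 7, lateness -3
A: 4→9, due 8, lateness 1
E: 9→20, due 11, lateness 9
D: 20→32, due 22, lateness 10
C: 32→42, due 23, lateness 19
Maximum = 19.

19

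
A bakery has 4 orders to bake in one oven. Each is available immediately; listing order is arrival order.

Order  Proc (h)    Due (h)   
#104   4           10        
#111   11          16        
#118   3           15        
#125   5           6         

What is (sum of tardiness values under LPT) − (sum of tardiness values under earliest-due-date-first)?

21

LPT (decreasing processing time): #111 #125 #104 #118.
#111: 0→11, due 16, tardiness 0
#125: 11→16, due 6, tardiness 10
#104: 16→20, due 10, tardiness 10
#118: 20→23, due 15, tardiness 8
Sum = 0+10+10+8 = 28.
EDD (increasing due date): #125 #104 #118 #111.
#125: 0→5, due 6, tardiness 0
#104: 5→9, due 10, tardiness 0
#118: 9→12, due 15, tardiness 0
#111: 12→23, due 16, tardiness 7
Sum = 0+0+0+7 = 7.
Difference = 28 − 7 = 21.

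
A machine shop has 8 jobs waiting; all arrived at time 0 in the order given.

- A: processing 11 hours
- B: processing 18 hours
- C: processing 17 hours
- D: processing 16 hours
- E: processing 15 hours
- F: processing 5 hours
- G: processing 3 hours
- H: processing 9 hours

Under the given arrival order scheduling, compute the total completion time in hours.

FIFO (arrival order): A B C D E F G H.
A: 0→11
B: 11→29
C: 29→46
D: 46→62
E: 62→77
F: 77→82
G: 82→85
H: 85→94
Sum = 11+29+46+62+77+82+85+94 = 486.

486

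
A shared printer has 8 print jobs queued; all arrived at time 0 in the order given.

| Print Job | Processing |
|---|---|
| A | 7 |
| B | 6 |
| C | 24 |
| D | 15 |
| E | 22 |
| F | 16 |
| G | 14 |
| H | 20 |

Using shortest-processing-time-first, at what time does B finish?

6

SPT (increasing processing time): B A G D F H E C.
B: 0→6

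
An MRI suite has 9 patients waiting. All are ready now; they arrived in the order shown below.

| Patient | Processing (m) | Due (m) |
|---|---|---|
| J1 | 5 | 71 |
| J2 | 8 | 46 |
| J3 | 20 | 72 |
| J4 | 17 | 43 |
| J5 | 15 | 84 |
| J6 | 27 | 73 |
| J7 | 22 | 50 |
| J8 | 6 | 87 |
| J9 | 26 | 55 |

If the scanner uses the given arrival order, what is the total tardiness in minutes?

214

FIFO (arrival order): J1 J2 J3 J4 J5 J6 J7 J8 J9.
J1: 0→5, due 71, tardiness 0
J2: 5→13, due 46, tardiness 0
J3: 13→33, due 72, tardiness 0
J4: 33→50, due 43, tardiness 7
J5: 50→65, due 84, tardiness 0
J6: 65→92, due 73, tardiness 19
J7: 92→114, due 50, tardiness 64
J8: 114→120, due 87, tardiness 33
J9: 120→146, due 55, tardiness 91
Sum = 0+0+0+7+0+19+64+33+91 = 214.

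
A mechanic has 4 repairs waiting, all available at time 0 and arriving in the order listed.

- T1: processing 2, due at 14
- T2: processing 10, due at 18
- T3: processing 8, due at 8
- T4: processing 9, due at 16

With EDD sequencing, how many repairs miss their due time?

2

EDD (increasing due date): T3 T1 T4 T2.
T3: 0→8, due 8, tardiness 0
T1: 8→10, due 14, tardiness 0
T4: 10→19, due 16, tardiness 3
T2: 19→29, due 18, tardiness 11
Late repairs: 2.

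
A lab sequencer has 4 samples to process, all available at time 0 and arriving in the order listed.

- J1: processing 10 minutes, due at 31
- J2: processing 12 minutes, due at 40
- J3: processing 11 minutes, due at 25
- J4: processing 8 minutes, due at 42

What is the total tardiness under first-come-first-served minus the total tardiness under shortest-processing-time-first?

3

FIFO (arrival order): J1 J2 J3 J4.
J1: 0→10, due 31, tardiness 0
J2: 10→22, due 40, tardiness 0
J3: 22→33, due 25, tardiness 8
J4: 33→41, due 42, tardiness 0
Sum = 0+0+8+0 = 8.
SPT (increasing processing time): J4 J1 J3 J2.
J4: 0→8, due 42, tardiness 0
J1: 8→18, due 31, tardiness 0
J3: 18→29, due 25, tardiness 4
J2: 29→41, due 40, tardiness 1
Sum = 0+0+4+1 = 5.
Difference = 8 − 5 = 3.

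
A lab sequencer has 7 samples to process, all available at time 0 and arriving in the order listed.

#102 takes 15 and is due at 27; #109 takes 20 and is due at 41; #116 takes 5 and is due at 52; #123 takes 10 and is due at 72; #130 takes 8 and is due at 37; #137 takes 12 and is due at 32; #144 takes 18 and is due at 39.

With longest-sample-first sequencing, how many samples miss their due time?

5

LPT (decreasing processing time): #109 #144 #102 #137 #123 #130 #116.
#109: 0→20, due 41, tardiness 0
#144: 20→38, due 39, tardiness 0
#102: 38→53, due 27, tardiness 26
#137: 53→65, due 32, tardiness 33
#123: 65→75, due 72, tardiness 3
#130: 75→83, due 37, tardiness 46
#116: 83→88, due 52, tardiness 36
Late samples: 5.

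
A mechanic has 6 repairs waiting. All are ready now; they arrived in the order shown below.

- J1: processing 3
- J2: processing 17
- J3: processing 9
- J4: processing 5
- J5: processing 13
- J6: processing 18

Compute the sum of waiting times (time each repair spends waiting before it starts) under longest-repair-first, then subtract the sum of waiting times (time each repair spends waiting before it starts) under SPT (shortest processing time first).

LPT (decreasing processing time): J6 J2 J5 J3 J4 J1.
J6: waits 0, runs 0→18
J2: waits 18, runs 18→35
J5: waits 35, runs 35→48
J3: waits 48, runs 48→57
J4: waits 57, runs 57→62
J1: waits 62, runs 62→65
Sum = 0+18+35+48+57+62 = 220.
SPT (increasing processing time): J1 J4 J3 J5 J2 J6.
J1: waits 0, runs 0→3
J4: waits 3, runs 3→8
J3: waits 8, runs 8→17
J5: waits 17, runs 17→30
J2: waits 30, runs 30→47
J6: waits 47, runs 47→65
Sum = 0+3+8+17+30+47 = 105.
Difference = 220 − 105 = 115.

115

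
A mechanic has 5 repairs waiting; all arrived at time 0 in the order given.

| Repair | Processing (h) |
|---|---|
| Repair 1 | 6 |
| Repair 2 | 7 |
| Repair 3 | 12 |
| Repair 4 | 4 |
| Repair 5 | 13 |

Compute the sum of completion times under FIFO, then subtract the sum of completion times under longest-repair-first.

-35

FIFO (arrival order): Repair 1 Repair 2 Repair 3 Repair 4 Repair 5.
Repair 1: 0→6
Repair 2: 6→13
Repair 3: 13→25
Repair 4: 25→29
Repair 5: 29→42
Sum = 6+13+25+29+42 = 115.
LPT (decreasing processing time): Repair 5 Repair 3 Repair 2 Repair 1 Repair 4.
Repair 5: 0→13
Repair 3: 13→25
Repair 2: 25→32
Repair 1: 32→38
Repair 4: 38→42
Sum = 13+25+32+38+42 = 150.
Difference = 115 − 150 = -35.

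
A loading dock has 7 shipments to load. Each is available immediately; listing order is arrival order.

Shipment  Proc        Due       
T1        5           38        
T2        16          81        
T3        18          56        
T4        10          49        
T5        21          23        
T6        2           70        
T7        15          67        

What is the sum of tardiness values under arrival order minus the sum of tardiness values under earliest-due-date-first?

60

FIFO (arrival order): T1 T2 T3 T4 T5 T6 T7.
T1: 0→5, due 38, tardiness 0
T2: 5→21, due 81, tardiness 0
T3: 21→39, due 56, tardiness 0
T4: 39→49, due 49, tardiness 0
T5: 49→70, due 23, tardiness 47
T6: 70→72, due 70, tardiness 2
T7: 72→87, due 67, tardiness 20
Sum = 0+0+0+0+47+2+20 = 69.
EDD (increasing due date): T5 T1 T4 T3 T7 T6 T2.
T5: 0→21, due 23, tardiness 0
T1: 21→26, due 38, tardiness 0
T4: 26→36, due 49, tardiness 0
T3: 36→54, due 56, tardiness 0
T7: 54→69, due 67, tardiness 2
T6: 69→71, due 70, tardiness 1
T2: 71→87, due 81, tardiness 6
Sum = 0+0+0+0+2+1+6 = 9.
Difference = 69 − 9 = 60.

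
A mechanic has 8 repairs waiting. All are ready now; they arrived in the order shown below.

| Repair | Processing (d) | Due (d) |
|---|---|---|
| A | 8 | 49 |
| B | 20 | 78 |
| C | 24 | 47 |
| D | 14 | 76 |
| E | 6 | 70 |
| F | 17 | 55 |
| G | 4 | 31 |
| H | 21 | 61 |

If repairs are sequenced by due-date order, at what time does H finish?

EDD (increasing due date): G C A F H E D B.
G: 0→4
C: 4→28
A: 28→36
F: 36→53
H: 53→74

74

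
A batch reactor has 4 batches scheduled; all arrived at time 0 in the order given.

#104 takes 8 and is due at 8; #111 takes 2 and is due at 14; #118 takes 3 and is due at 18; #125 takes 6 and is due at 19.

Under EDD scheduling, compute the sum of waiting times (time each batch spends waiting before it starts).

EDD (increasing due date): #104 #111 #118 #125.
#104: waits 0, runs 0→8
#111: waits 8, runs 8→10
#118: waits 10, runs 10→13
#125: waits 13, runs 13→19
Sum = 0+8+10+13 = 31.

31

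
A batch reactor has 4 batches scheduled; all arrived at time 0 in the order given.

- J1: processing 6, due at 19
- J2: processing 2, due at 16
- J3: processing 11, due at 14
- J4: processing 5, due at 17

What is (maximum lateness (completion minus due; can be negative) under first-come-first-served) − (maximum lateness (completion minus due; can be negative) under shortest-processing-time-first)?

-3

FIFO (arrival order): J1 J2 J3 J4.
J1: 0→6, due 19, lateness -13
J2: 6→8, due 16, lateness -8
J3: 8→19, due 14, lateness 5
J4: 19→24, due 17, lateness 7
Maximum = 7.
SPT (increasing processing time): J2 J4 J1 J3.
J2: 0→2, due 16, lateness -14
J4: 2→7, due 17, lateness -10
J1: 7→13, due 19, lateness -6
J3: 13→24, due 14, lateness 10
Maximum = 10.
Difference = 7 − 10 = -3.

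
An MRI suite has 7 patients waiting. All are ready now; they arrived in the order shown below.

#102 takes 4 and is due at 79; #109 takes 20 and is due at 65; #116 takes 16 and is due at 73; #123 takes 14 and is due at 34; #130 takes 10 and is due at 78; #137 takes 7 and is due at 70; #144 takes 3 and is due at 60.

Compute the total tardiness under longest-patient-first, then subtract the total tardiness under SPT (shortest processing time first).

17

LPT (decreasing processing time): #109 #116 #123 #130 #137 #102 #144.
#109: 0→20, due 65, tardiness 0
#116: 20→36, due 73, tardiness 0
#123: 36→50, due 34, tardiness 16
#130: 50→60, due 78, tardiness 0
#137: 60→67, due 70, tardiness 0
#102: 67→71, due 79, tardiness 0
#144: 71→74, due 60, tardiness 14
Sum = 0+0+16+0+0+0+14 = 30.
SPT (increasing processing time): #144 #102 #137 #130 #123 #116 #109.
#144: 0→3, due 60, tardiness 0
#102: 3→7, due 79, tardiness 0
#137: 7→14, due 70, tardiness 0
#130: 14→24, due 78, tardiness 0
#123: 24→38, due 34, tardiness 4
#116: 38→54, due 73, tardiness 0
#109: 54→74, due 65, tardiness 9
Sum = 0+0+0+0+4+0+9 = 13.
Difference = 30 − 13 = 17.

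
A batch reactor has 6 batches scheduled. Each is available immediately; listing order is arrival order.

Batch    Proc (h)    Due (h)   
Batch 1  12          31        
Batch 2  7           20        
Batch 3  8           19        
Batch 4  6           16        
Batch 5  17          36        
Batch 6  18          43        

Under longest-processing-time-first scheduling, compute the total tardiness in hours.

LPT (decreasing processing time): Batch 6 Batch 5 Batch 1 Batch 3 Batch 2 Batch 4.
Batch 6: 0→18, due 43, tardiness 0
Batch 5: 18→35, due 36, tardiness 0
Batch 1: 35→47, due 31, tardiness 16
Batch 3: 47→55, due 19, tardiness 36
Batch 2: 55→62, due 20, tardiness 42
Batch 4: 62→68, due 16, tardiness 52
Sum = 0+0+16+36+42+52 = 146.

146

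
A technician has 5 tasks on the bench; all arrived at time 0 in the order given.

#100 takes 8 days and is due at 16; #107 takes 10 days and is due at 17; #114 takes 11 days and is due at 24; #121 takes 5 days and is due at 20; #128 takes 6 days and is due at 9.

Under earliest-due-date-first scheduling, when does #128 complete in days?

EDD (increasing due date): #128 #100 #107 #121 #114.
#128: 0→6

6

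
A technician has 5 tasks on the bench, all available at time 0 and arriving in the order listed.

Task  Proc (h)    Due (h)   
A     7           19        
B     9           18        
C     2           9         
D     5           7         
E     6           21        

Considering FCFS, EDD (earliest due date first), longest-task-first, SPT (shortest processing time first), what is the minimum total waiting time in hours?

42

FIFO (arrival order): A B C D E.
A: waits 0, runs 0→7
B: waits 7, runs 7→16
C: waits 16, runs 16→18
D: waits 18, runs 18→23
E: waits 23, runs 23→29
Sum = 0+7+16+18+23 = 64.
EDD (increasing due date): D C B A E.
D: waits 0, runs 0→5
C: waits 5, runs 5→7
B: waits 7, runs 7→16
A: waits 16, runs 16→23
E: waits 23, runs 23→29
Sum = 0+5+7+16+23 = 51.
LPT (decreasing processing time): B A E D C.
B: waits 0, runs 0→9
A: waits 9, runs 9→16
E: waits 16, runs 16→22
D: waits 22, runs 22→27
C: waits 27, runs 27→29
Sum = 0+9+16+22+27 = 74.
SPT (increasing processing time): C D E A B.
C: waits 0, runs 0→2
D: waits 2, runs 2→7
E: waits 7, runs 7→13
A: waits 13, runs 13→20
B: waits 20, runs 20→29
Sum = 0+2+7+13+20 = 42.
FIFO 64, EDD 51, LPT 74, SPT 42 → minimum 42.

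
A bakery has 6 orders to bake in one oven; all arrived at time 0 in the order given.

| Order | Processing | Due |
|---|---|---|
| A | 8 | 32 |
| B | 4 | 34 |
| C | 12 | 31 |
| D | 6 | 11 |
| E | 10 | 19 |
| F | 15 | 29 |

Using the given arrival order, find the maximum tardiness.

26

FIFO (arrival order): A B C D E F.
A: 0→8, due 32, tardiness 0
B: 8→12, due 34, tardiness 0
C: 12→24, due 31, tardiness 0
D: 24→30, due 11, tardiness 19
E: 30→40, due 19, tardiness 21
F: 40→55, due 29, tardiness 26
Maximum = 26.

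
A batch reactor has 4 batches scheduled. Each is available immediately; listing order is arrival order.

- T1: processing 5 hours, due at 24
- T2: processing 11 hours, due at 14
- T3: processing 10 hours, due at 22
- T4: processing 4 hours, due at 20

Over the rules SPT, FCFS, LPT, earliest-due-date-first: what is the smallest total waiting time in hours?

32

SPT (increasing processing time): T4 T1 T3 T2.
T4: waits 0, runs 0→4
T1: waits 4, runs 4→9
T3: waits 9, runs 9→19
T2: waits 19, runs 19→30
Sum = 0+4+9+19 = 32.
FIFO (arrival order): T1 T2 T3 T4.
T1: waits 0, runs 0→5
T2: waits 5, runs 5→16
T3: waits 16, runs 16→26
T4: waits 26, runs 26→30
Sum = 0+5+16+26 = 47.
LPT (decreasing processing time): T2 T3 T1 T4.
T2: waits 0, runs 0→11
T3: waits 11, runs 11→21
T1: waits 21, runs 21→26
T4: waits 26, runs 26→30
Sum = 0+11+21+26 = 58.
EDD (increasing due date): T2 T4 T3 T1.
T2: waits 0, runs 0→11
T4: waits 11, runs 11→15
T3: waits 15, runs 15→25
T1: waits 25, runs 25→30
Sum = 0+11+15+25 = 51.
SPT 32, FIFO 47, LPT 58, EDD 51 → minimum 32.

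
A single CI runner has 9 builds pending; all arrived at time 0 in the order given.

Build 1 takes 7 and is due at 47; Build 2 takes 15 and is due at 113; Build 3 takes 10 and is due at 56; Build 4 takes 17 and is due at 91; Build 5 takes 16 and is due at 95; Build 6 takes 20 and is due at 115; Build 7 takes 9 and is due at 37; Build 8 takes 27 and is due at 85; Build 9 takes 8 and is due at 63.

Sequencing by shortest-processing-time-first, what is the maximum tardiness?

44

SPT (increasing processing time): Build 1 Build 9 Build 7 Build 3 Build 2 Build 5 Build 4 Build 6 Build 8.
Build 1: 0→7, due 47, tardiness 0
Build 9: 7→15, due 63, tardiness 0
Build 7: 15→24, due 37, tardiness 0
Build 3: 24→34, due 56, tardiness 0
Build 2: 34→49, due 113, tardiness 0
Build 5: 49→65, due 95, tardiness 0
Build 4: 65→82, due 91, tardiness 0
Build 6: 82→102, due 115, tardiness 0
Build 8: 102→129, due 85, tardiness 44
Maximum = 44.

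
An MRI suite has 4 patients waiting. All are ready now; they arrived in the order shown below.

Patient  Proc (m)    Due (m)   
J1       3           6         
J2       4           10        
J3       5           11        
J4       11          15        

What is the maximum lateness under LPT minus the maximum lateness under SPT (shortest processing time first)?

9

LPT (decreasing processing time): J4 J3 J2 J1.
J4: 0→11, due 15, lateness -4
J3: 11→16, due 11, lateness 5
J2: 16→20, due 10, lateness 10
J1: 20→23, due 6, lateness 17
Maximum = 17.
SPT (increasing processing time): J1 J2 J3 J4.
J1: 0→3, due 6, lateness -3
J2: 3→7, due 10, lateness -3
J3: 7→12, due 11, lateness 1
J4: 12→23, due 15, lateness 8
Maximum = 8.
Difference = 17 − 8 = 9.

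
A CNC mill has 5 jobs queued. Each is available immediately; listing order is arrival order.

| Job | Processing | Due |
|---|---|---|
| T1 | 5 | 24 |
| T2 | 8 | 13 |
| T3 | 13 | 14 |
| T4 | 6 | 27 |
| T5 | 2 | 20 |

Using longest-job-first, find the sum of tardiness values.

30

LPT (decreasing processing time): T3 T2 T4 T1 T5.
T3: 0→13, due 14, tardiness 0
T2: 13→21, due 13, tardiness 8
T4: 21→27, due 27, tardiness 0
T1: 27→32, due 24, tardiness 8
T5: 32→34, due 20, tardiness 14
Sum = 0+8+0+8+14 = 30.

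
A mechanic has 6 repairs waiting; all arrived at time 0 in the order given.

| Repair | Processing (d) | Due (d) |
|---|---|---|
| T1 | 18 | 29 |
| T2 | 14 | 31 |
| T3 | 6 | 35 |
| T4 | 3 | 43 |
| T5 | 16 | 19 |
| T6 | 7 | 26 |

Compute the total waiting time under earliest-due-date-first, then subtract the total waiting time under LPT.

-20

EDD (increasing due date): T5 T6 T1 T2 T3 T4.
T5: waits 0, runs 0→16
T6: waits 16, runs 16→23
T1: waits 23, runs 23→41
T2: waits 41, runs 41→55
T3: waits 55, runs 55→61
T4: waits 61, runs 61→64
Sum = 0+16+23+41+55+61 = 196.
LPT (decreasing processing time): T1 T5 T2 T6 T3 T4.
T1: waits 0, runs 0→18
T5: waits 18, runs 18→34
T2: waits 34, runs 34→48
T6: waits 48, runs 48→55
T3: waits 55, runs 55→61
T4: waits 61, runs 61→64
Sum = 0+18+34+48+55+61 = 216.
Difference = 196 − 216 = -20.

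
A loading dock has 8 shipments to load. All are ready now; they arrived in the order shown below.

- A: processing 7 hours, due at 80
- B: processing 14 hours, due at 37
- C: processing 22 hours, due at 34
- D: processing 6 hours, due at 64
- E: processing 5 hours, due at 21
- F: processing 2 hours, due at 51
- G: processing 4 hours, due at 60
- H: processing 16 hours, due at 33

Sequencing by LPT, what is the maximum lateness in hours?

49

LPT (decreasing processing time): C H B A D E G F.
C: 0→22, due 34, lateness -12
H: 22→38, due 33, lateness 5
B: 38→52, due 37, lateness 15
A: 52→59, due 80, lateness -21
D: 59→65, due 64, lateness 1
E: 65→70, due 21, lateness 49
G: 70→74, due 60, lateness 14
F: 74→76, due 51, lateness 25
Maximum = 49.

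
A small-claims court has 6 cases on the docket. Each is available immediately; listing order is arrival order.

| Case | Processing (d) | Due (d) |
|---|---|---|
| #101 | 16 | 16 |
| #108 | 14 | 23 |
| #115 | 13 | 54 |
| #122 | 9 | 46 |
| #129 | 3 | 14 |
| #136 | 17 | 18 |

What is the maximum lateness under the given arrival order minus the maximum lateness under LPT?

-4

FIFO (arrival order): #101 #108 #115 #122 #129 #136.
#101: 0→16, due 16, lateness 0
#108: 16→30, due 23, lateness 7
#115: 30→43, due 54, lateness -11
#122: 43→52, due 46, lateness 6
#129: 52→55, due 14, lateness 41
#136: 55→72, due 18, lateness 54
Maximum = 54.
LPT (decreasing processing time): #136 #101 #108 #115 #122 #129.
#136: 0→17, due 18, lateness -1
#101: 17→33, due 16, lateness 17
#108: 33→47, due 23, lateness 24
#115: 47→60, due 54, lateness 6
#122: 60→69, due 46, lateness 23
#129: 69→72, due 14, lateness 58
Maximum = 58.
Difference = 54 − 58 = -4.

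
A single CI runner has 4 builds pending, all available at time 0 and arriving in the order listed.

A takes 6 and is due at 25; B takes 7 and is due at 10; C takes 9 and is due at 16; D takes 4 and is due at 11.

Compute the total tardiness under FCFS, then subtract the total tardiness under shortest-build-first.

7

FIFO (arrival order): A B C D.
A: 0→6, due 25, tardiness 0
B: 6→13, due 10, tardiness 3
C: 13→22, due 16, tardiness 6
D: 22→26, due 11, tardiness 15
Sum = 0+3+6+15 = 24.
SPT (increasing processing time): D A B C.
D: 0→4, due 11, tardiness 0
A: 4→10, due 25, tardiness 0
B: 10→17, due 10, tardiness 7
C: 17→26, due 16, tardiness 10
Sum = 0+0+7+10 = 17.
Difference = 24 − 17 = 7.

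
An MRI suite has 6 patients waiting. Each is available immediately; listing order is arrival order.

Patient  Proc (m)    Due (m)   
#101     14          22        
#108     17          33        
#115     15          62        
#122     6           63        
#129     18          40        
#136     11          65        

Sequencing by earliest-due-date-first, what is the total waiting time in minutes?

228

EDD (increasing due date): #101 #108 #129 #115 #122 #136.
#101: waits 0, runs 0→14
#108: waits 14, runs 14→31
#129: waits 31, runs 31→49
#115: waits 49, runs 49→64
#122: waits 64, runs 64→70
#136: waits 70, runs 70→81
Sum = 0+14+31+49+64+70 = 228.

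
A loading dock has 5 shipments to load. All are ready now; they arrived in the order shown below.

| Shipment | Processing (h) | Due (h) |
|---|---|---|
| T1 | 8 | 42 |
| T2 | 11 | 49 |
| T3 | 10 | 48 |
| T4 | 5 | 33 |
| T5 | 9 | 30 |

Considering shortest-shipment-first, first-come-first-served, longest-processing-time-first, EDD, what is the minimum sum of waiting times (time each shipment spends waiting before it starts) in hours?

SPT (increasing processing time): T4 T1 T5 T3 T2.
T4: waits 0, runs 0→5
T1: waits 5, runs 5→13
T5: waits 13, runs 13→22
T3: waits 22, runs 22→32
T2: waits 32, runs 32→43
Sum = 0+5+13+22+32 = 72.
FIFO (arrival order): T1 T2 T3 T4 T5.
T1: waits 0, runs 0→8
T2: waits 8, runs 8→19
T3: waits 19, runs 19→29
T4: waits 29, runs 29→34
T5: waits 34, runs 34→43
Sum = 0+8+19+29+34 = 90.
LPT (decreasing processing time): T2 T3 T5 T1 T4.
T2: waits 0, runs 0→11
T3: waits 11, runs 11→21
T5: waits 21, runs 21→30
T1: waits 30, runs 30→38
T4: waits 38, runs 38→43
Sum = 0+11+21+30+38 = 100.
EDD (increasing due date): T5 T4 T1 T3 T2.
T5: waits 0, runs 0→9
T4: waits 9, runs 9→14
T1: waits 14, runs 14→22
T3: waits 22, runs 22→32
T2: waits 32, runs 32→43
Sum = 0+9+14+22+32 = 77.
SPT 72, FIFO 90, LPT 100, EDD 77 → minimum 72.

72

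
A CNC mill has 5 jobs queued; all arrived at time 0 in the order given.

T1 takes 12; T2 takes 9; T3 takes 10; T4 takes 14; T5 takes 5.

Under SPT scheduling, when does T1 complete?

36

SPT (increasing processing time): T5 T2 T3 T1 T4.
T5: 0→5
T2: 5→14
T3: 14→24
T1: 24→36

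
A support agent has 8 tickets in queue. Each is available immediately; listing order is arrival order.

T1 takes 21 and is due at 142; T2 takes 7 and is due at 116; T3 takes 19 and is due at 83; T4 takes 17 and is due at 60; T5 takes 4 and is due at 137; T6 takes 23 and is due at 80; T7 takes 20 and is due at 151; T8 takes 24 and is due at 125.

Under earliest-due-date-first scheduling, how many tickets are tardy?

EDD (increasing due date): T4 T6 T3 T2 T8 T5 T1 T7.
T4: 0→17, due 60, tardiness 0
T6: 17→40, due 80, tardiness 0
T3: 40→59, due 83, tardiness 0
T2: 59→66, due 116, tardiness 0
T8: 66→90, due 125, tardiness 0
T5: 90→94, due 137, tardiness 0
T1: 94→115, due 142, tardiness 0
T7: 115→135, due 151, tardiness 0
Late tickets: 0.

0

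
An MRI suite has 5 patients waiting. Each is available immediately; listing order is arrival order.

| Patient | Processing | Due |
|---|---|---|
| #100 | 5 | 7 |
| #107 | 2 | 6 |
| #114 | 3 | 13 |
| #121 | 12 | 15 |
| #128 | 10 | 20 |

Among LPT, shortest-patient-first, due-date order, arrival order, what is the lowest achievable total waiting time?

37

LPT (decreasing processing time): #121 #128 #100 #114 #107.
#121: waits 0, runs 0→12
#128: waits 12, runs 12→22
#100: waits 22, runs 22→27
#114: waits 27, runs 27→30
#107: waits 30, runs 30→32
Sum = 0+12+22+27+30 = 91.
SPT (increasing processing time): #107 #114 #100 #128 #121.
#107: waits 0, runs 0→2
#114: waits 2, runs 2→5
#100: waits 5, runs 5→10
#128: waits 10, runs 10→20
#121: waits 20, runs 20→32
Sum = 0+2+5+10+20 = 37.
EDD (increasing due date): #107 #100 #114 #121 #128.
#107: waits 0, runs 0→2
#100: waits 2, runs 2→7
#114: waits 7, runs 7→10
#121: waits 10, runs 10→22
#128: waits 22, runs 22→32
Sum = 0+2+7+10+22 = 41.
FIFO (arrival order): #100 #107 #114 #121 #128.
#100: waits 0, runs 0→5
#107: waits 5, runs 5→7
#114: waits 7, runs 7→10
#121: waits 10, runs 10→22
#128: waits 22, runs 22→32
Sum = 0+5+7+10+22 = 44.
LPT 91, SPT 37, EDD 41, FIFO 44 → minimum 37.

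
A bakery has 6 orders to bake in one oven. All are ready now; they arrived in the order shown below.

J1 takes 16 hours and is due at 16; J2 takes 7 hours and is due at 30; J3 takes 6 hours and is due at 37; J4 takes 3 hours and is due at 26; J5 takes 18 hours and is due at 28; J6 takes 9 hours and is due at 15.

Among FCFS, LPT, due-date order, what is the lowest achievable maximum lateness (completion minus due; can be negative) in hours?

FIFO (arrival order): J1 J2 J3 J4 J5 J6.
J1: 0→16, due 16, lateness 0
J2: 16→23, due 30, lateness -7
J3: 23→29, due 37, lateness -8
J4: 29→32, due 26, lateness 6
J5: 32→50, due 28, lateness 22
J6: 50→59, due 15, lateness 44
Maximum = 44.
LPT (decreasing processing time): J5 J1 J6 J2 J3 J4.
J5: 0→18, due 28, lateness -10
J1: 18→34, due 16, lateness 18
J6: 34→43, due 15, lateness 28
J2: 43→50, due 30, lateness 20
J3: 50→56, due 37, lateness 19
J4: 56→59, due 26, lateness 33
Maximum = 33.
EDD (increasing due date): J6 J1 J4 J5 J2 J3.
J6: 0→9, due 15, lateness -6
J1: 9→25, due 16, lateness 9
J4: 25→28, due 26, lateness 2
J5: 28→46, due 28, lateness 18
J2: 46→53, due 30, lateness 23
J3: 53→59, due 37, lateness 22
Maximum = 23.
FIFO 44, LPT 33, EDD 23 → minimum 23.

23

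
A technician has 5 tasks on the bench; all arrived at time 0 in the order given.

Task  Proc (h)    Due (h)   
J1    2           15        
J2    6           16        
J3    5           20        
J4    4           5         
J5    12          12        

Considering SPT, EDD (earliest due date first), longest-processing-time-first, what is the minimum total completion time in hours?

SPT (increasing processing time): J1 J4 J3 J2 J5.
J1: 0→2
J4: 2→6
J3: 6→11
J2: 11→17
J5: 17→29
Sum = 2+6+11+17+29 = 65.
EDD (increasing due date): J4 J5 J1 J2 J3.
J4: 0→4
J5: 4→16
J1: 16→18
J2: 18→24
J3: 24→29
Sum = 4+16+18+24+29 = 91.
LPT (decreasing processing time): J5 J2 J3 J4 J1.
J5: 0→12
J2: 12→18
J3: 18→23
J4: 23→27
J1: 27→29
Sum = 12+18+23+27+29 = 109.
SPT 65, EDD 91, LPT 109 → minimum 65.

65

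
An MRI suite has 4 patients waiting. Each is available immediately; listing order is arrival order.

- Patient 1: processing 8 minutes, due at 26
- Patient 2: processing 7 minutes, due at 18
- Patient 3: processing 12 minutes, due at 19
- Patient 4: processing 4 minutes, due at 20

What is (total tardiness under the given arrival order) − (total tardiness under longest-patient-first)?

FIFO (arrival order): Patient 1 Patient 2 Patient 3 Patient 4.
Patient 1: 0→8, due 26, tardiness 0
Patient 2: 8→15, due 18, tardiness 0
Patient 3: 15→27, due 19, tardiness 8
Patient 4: 27→31, due 20, tardiness 11
Sum = 0+0+8+11 = 19.
LPT (decreasing processing time): Patient 3 Patient 1 Patient 2 Patient 4.
Patient 3: 0→12, due 19, tardiness 0
Patient 1: 12→20, due 26, tardiness 0
Patient 2: 20→27, due 18, tardiness 9
Patient 4: 27→31, due 20, tardiness 11
Sum = 0+0+9+11 = 20.
Difference = 19 − 20 = -1.

-1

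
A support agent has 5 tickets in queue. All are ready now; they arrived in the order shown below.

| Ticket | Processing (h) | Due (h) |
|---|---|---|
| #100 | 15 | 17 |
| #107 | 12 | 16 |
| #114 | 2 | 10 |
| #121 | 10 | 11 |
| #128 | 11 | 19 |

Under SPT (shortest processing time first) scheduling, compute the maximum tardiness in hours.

SPT (increasing processing time): #114 #121 #128 #107 #100.
#114: 0→2, due 10, tardiness 0
#121: 2→12, due 11, tardiness 1
#128: 12→23, due 19, tardiness 4
#107: 23→35, due 16, tardiness 19
#100: 35→50, due 17, tardiness 33
Maximum = 33.

33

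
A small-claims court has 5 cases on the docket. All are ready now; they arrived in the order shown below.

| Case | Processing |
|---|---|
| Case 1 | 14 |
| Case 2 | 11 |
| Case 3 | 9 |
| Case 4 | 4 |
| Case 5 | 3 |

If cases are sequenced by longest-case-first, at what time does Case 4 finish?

LPT (decreasing processing time): Case 1 Case 2 Case 3 Case 4 Case 5.
Case 1: 0→14
Case 2: 14→25
Case 3: 25→34
Case 4: 34→38

38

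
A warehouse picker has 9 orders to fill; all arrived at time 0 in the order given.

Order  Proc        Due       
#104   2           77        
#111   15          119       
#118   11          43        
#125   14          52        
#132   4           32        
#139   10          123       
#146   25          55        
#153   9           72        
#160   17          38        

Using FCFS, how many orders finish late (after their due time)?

FIFO (arrival order): #104 #111 #118 #125 #132 #139 #146 #153 #160.
#104: 0→2, due 77, tardiness 0
#111: 2→17, due 119, tardiness 0
#118: 17→28, due 43, tardiness 0
#125: 28→42, due 52, tardiness 0
#132: 42→46, due 32, tardiness 14
#139: 46→56, due 123, tardiness 0
#146: 56→81, due 55, tardiness 26
#153: 81→90, due 72, tardiness 18
#160: 90→107, due 38, tardiness 69
Late orders: 4.

4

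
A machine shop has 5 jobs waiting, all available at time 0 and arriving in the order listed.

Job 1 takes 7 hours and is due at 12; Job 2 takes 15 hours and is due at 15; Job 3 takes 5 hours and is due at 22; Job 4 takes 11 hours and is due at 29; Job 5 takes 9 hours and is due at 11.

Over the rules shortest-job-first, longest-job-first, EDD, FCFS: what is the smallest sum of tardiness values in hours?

SPT (increasing processing time): Job 3 Job 1 Job 5 Job 4 Job 2.
Job 3: 0→5, due 22, tardiness 0
Job 1: 5→12, due 12, tardiness 0
Job 5: 12→21, due 11, tardiness 10
Job 4: 21→32, due 29, tardiness 3
Job 2: 32→47, due 15, tardiness 32
Sum = 0+0+10+3+32 = 45.
LPT (decreasing processing time): Job 2 Job 4 Job 5 Job 1 Job 3.
Job 2: 0→15, due 15, tardiness 0
Job 4: 15→26, due 29, tardiness 0
Job 5: 26→35, due 11, tardiness 24
Job 1: 35→42, due 12, tardiness 30
Job 3: 42→47, due 22, tardiness 25
Sum = 0+0+24+30+25 = 79.
EDD (increasing due date): Job 5 Job 1 Job 2 Job 3 Job 4.
Job 5: 0→9, due 11, tardiness 0
Job 1: 9→16, due 12, tardiness 4
Job 2: 16→31, due 15, tardiness 16
Job 3: 31→36, due 22, tardiness 14
Job 4: 36→47, due 29, tardiness 18
Sum = 0+4+16+14+18 = 52.
FIFO (arrival order): Job 1 Job 2 Job 3 Job 4 Job 5.
Job 1: 0→7, due 12, tardiness 0
Job 2: 7→22, due 15, tardiness 7
Job 3: 22→27, due 22, tardiness 5
Job 4: 27→38, due 29, tardiness 9
Job 5: 38→47, due 11, tardiness 36
Sum = 0+7+5+9+36 = 57.
SPT 45, LPT 79, EDD 52, FIFO 57 → minimum 45.

45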